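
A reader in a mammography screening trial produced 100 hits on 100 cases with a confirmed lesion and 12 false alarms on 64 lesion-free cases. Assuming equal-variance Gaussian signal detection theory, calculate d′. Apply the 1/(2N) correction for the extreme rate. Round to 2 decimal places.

d′ = 3.46

The hit rate is 100/100 = 1, so apply the 1/(2N) correction: H → 1 − 1/(2·100) = 0.99500.
z(H) = z(0.99500) = 2.576
z(FA) = z(0.18750) = -0.887
d' = 2.576 − (-0.887) = 3.463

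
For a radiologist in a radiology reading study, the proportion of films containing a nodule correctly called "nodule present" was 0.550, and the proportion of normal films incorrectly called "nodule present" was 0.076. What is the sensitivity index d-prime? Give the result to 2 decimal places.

d-prime = 1.56

z(0.550) = 0.1257, z(0.076) = -1.4325
d' = z(H) − z(FA) = 0.1257 − (-1.4325) = 1.5582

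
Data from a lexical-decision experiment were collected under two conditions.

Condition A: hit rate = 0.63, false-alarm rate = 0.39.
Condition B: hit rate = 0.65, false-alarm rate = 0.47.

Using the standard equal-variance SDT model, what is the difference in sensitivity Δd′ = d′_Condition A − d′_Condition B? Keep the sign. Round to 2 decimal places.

Condition A: z(0.63) = 0.332, z(0.39) = -0.279, d' = 0.611
Condition B: z(0.65) = 0.385, z(0.47) = -0.075, d' = 0.460
Δd' = d'_Condition A − d'_Condition B = 0.611 − 0.460 = 0.151
Condition A has the higher sensitivity.

Δd′ = 0.15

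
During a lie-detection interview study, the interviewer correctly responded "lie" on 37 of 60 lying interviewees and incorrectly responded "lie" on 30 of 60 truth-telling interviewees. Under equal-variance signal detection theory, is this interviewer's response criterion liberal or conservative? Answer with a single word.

z(H) = 0.297, z(FA) = 0.000
c = −½·(z(H) + z(FA)) = -0.1485
c < 0 → liberal criterion (biased toward responding “yes”).

liberal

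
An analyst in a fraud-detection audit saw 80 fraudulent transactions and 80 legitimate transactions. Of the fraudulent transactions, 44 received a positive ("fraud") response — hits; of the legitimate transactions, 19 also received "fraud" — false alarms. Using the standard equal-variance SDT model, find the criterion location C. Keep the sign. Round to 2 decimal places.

C = 0.29

H = 44/80 = 0.5500
FA = 19/80 = 0.2375
z(H) = z(0.5500) = 0.1257
z(FA) = z(0.2375) = -0.7144
c = −½·[z(H) + z(FA)] = −0.5 × (0.1257 + (-0.7144)) = 0.29435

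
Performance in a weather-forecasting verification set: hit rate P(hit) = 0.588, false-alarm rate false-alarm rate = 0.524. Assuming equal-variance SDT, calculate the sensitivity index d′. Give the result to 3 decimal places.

d′ = 0.162

z(H) = z(0.588) = 0.2224
z(FA) = z(0.524) = 0.0602
d' = z(H) − z(FA) = 0.2224 − 0.0602 = 0.1622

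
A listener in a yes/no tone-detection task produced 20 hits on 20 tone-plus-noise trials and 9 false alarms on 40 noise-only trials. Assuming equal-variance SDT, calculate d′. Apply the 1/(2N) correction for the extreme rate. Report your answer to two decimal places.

The hit rate is 20/20 = 1, so apply the 1/(2N) correction: H → 1 − 1/(2·20) = 0.97500.
z(H) = z(0.97500) = 1.960
z(FA) = z(0.22500) = -0.755
d' = 1.960 − (-0.755) = 2.715

d′ = 2.72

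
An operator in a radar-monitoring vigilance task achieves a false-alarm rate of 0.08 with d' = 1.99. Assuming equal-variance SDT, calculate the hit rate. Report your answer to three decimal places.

hit rate = 0.721

z(false-alarm rate) = z(0.08) = -1.4051
z(H) = z(FA) + d' = -1.4051 + 1.99 = 0.5849
hit rate = Φ(0.5849) = 0.7207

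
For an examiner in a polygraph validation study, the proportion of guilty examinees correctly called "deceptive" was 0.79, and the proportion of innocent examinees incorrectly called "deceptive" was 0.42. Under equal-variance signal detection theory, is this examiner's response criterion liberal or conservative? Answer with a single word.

z(H) = 0.806, z(FA) = -0.202
c = −½·(z(H) + z(FA)) = -0.302
c < 0 → liberal criterion (biased toward responding “yes”).

liberal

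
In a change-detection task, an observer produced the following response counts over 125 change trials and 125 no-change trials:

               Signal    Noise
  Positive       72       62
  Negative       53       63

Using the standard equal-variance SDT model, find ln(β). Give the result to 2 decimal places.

ln β = -0.02

H = 72/125 = 0.5760
FA = 62/125 = 0.4960
z(0.5760) = 0.192, z(0.4960) = -0.010
ln β = −½·[z(H)² − z(FA)²] = −0.5 × (0.037 − 0.000) = -0.0185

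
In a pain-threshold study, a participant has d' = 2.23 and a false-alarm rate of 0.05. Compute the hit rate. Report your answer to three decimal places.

hit rate = 0.721

z(false-alarm rate) = z(0.05) = -1.6449
z(H) = z(FA) + d' = -1.6449 + 2.23 = 0.5851
hit rate = Φ(0.5851) = 0.7208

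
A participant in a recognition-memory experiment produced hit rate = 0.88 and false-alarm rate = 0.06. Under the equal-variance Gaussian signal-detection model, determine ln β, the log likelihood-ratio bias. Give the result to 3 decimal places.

ln β = 0.518

z(H) = z(0.88) = 1.1750
z(FA) = z(0.06) = -1.5548
ln β = −½·[z(H)² − z(FA)²] = −0.5 × (1.3806 − 2.4174) = 0.5184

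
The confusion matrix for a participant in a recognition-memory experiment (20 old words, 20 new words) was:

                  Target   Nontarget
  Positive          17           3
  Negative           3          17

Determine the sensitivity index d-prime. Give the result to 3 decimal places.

d-prime = 2.073

H = 17/20 = 0.8500
FA = 3/20 = 0.1500
Φ⁻¹(H) = 1.0364
Φ⁻¹(FA) = -1.0364
d' = z(H) − z(FA) = 1.0364 − (-1.0364) = 2.0728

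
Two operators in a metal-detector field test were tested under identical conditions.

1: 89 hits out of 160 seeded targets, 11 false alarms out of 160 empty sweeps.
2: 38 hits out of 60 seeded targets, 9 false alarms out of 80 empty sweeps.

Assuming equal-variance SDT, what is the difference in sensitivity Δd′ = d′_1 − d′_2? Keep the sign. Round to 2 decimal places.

Δd′ = 0.07

1: z(0.5563) = 0.142, z(0.0688) = -1.485, d' = 1.627
2: z(0.6333) = 0.341, z(0.1125) = -1.213, d' = 1.554
Δd' = d'_1 − d'_2 = 1.627 − 1.554 = 0.073
1 has the higher sensitivity.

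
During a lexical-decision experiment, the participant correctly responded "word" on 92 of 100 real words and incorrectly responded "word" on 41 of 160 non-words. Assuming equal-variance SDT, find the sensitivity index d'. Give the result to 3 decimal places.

H = 92/100 = 0.9200
FA = 41/160 = 0.2562
z(0.9200) = 1.4051, z(0.2562) = -0.6551
d' = z(H) − z(FA) = 1.4051 − (-0.6551) = 2.0602

d' = 2.060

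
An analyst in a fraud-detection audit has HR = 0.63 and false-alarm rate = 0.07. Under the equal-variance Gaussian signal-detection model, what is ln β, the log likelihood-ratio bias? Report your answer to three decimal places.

Φ⁻¹(H) = Φ⁻¹(0.63) = 0.3319
Φ⁻¹(FA) = Φ⁻¹(0.07) = -1.4758
ln β = −½·[z(H)² − z(FA)²] = −0.5 × (0.1102 − 2.1780) = 1.0339

ln β = 1.034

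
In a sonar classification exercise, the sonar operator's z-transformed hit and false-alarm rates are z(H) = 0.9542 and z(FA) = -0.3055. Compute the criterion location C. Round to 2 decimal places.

C = -0.32

c = −½·[z(H) + z(FA)] = −½·(0.9542 + (-0.3055)) = -0.32435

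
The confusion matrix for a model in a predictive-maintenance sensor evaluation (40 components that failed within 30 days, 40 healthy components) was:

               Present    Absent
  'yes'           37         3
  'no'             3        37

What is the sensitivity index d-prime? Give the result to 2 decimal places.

H = 37/40 = 0.9250
FA = 3/40 = 0.0750
z(H) = 1.4395
z(FA) = -1.4395
d' = z(H) − z(FA) = 1.4395 − (-1.4395) = 2.8790

d-prime = 2.88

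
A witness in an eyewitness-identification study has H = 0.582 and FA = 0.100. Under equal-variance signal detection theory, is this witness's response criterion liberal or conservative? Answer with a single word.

z(H) = 0.207, z(FA) = -1.282
c = −½·(z(H) + z(FA)) = 0.5375
c > 0 → conservative criterion (biased toward responding “no”).

conservative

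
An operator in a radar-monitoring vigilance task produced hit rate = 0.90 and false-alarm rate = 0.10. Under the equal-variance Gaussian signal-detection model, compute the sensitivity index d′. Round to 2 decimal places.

z(H) = z(0.90) = 1.2816
z(FA) = z(0.10) = -1.2816
d' = z(H) − z(FA) = 1.2816 − (-1.2816) = 2.5632

d′ = 2.56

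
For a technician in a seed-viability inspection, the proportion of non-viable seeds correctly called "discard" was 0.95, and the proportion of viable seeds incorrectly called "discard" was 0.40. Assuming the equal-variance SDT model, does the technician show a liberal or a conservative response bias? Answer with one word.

liberal

z(H) = 1.645, z(FA) = -0.253
c = −½·(z(H) + z(FA)) = -0.696
c < 0 → liberal criterion (biased toward responding “yes”).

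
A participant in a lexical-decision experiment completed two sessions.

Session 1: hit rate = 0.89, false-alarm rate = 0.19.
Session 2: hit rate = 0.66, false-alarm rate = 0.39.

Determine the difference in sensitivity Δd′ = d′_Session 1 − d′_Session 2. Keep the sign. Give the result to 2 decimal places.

Session 1: z(0.89) = 1.227, z(0.19) = -0.878, d' = 2.105
Session 2: z(0.66) = 0.412, z(0.39) = -0.279, d' = 0.691
Δd' = d'_Session 1 − d'_Session 2 = 2.105 − 0.691 = 1.414
Session 1 has the higher sensitivity.

Δd′ = 1.41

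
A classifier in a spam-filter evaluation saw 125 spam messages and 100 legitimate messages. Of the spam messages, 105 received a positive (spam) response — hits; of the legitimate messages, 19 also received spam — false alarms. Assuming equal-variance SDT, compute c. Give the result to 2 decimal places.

c = -0.06

H = 105/125 = 0.8400
FA = 19/100 = 0.1900
z(H) = z(0.8400) = 0.9945
z(FA) = z(0.1900) = -0.8779
c = −½·[z(H) + z(FA)] = −0.5 × (0.9945 + (-0.8779)) = -0.0583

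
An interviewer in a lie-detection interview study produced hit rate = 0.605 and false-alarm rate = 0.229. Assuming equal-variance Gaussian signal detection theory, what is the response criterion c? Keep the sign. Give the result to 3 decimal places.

Φ⁻¹(0.605) = 0.2663, Φ⁻¹(0.229) = -0.7421
c = −½·[z(H) + z(FA)] = −0.5 × (0.2663 + (-0.7421)) = 0.2379

c = 0.238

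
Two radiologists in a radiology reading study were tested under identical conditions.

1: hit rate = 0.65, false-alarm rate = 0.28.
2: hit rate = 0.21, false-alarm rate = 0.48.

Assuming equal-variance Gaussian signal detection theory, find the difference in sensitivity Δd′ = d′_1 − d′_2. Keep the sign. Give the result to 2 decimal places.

Δd′ = 1.72

1: z(0.65) = 0.385, z(0.28) = -0.583, d' = 0.968
2: z(0.21) = -0.806, z(0.48) = -0.050, d' = -0.756
Δd' = d'_1 − d'_2 = 0.968 − (-0.756) = 1.724
1 has the higher sensitivity.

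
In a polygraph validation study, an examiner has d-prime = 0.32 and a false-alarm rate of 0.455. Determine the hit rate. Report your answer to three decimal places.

z(false-alarm rate) = z(0.455) = -0.1130
z(H) = z(FA) + d' = -0.1130 + 0.32 = 0.2070
hit rate = Φ(0.2070) = 0.5820

hit rate = 0.582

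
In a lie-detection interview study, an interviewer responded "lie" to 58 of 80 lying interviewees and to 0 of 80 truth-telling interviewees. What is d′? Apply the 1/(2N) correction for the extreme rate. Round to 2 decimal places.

d′ = 3.10

The false-alarm rate is 0/80 = 0, so apply the 1/(2N) correction: FA → 1/(2·80) = 0.00625.
z(H) = z(0.72500) = 0.598
z(FA) = z(0.00625) = -2.498
d' = 0.598 − (-2.498) = 3.096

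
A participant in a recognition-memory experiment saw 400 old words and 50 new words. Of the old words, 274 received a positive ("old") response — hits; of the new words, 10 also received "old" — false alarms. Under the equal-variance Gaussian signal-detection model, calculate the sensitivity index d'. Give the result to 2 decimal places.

H = 274/400 = 0.6850
FA = 10/50 = 0.2000
Φ⁻¹(0.6850) = 0.482, Φ⁻¹(0.2000) = -0.842
d' = z(H) − z(FA) = 0.482 − (-0.842) = 1.324

d' = 1.32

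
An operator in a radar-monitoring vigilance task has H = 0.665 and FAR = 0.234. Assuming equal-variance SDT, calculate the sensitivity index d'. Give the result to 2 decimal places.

d' = 1.15

Φ⁻¹(0.665) = 0.426, Φ⁻¹(0.234) = -0.726
d' = z(H) − z(FA) = 0.426 − (-0.726) = 1.152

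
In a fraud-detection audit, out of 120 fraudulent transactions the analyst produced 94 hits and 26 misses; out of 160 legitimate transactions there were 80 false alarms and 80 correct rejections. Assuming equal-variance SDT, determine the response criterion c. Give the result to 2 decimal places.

c = -0.39

H = 94/120 = 0.7833
FA = 80/160 = 0.5000
z(H) = 0.7834
z(FA) = 0.0000
c = −½·[z(H) + z(FA)] = −0.5 × (0.7834 + 0.0000) = -0.3917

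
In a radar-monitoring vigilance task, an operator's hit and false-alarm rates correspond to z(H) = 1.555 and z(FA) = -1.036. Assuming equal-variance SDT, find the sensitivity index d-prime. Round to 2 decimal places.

d' = z(H) − z(FA) = 1.555 − (-1.036) = 2.591

d-prime = 2.59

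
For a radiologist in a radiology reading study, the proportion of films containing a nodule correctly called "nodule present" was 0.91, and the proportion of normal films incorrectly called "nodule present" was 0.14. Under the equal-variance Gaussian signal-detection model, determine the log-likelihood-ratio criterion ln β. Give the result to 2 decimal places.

Φ⁻¹(H) = Φ⁻¹(0.91) = 1.341
Φ⁻¹(FA) = Φ⁻¹(0.14) = -1.080
ln β = −½·[z(H)² − z(FA)²] = −0.5 × (1.798 − 1.166) = -0.316

ln β = -0.32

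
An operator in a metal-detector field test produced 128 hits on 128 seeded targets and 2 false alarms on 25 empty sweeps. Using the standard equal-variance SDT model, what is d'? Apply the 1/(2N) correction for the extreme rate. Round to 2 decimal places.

The hit rate is 128/128 = 1, so apply the 1/(2N) correction: H → 1 − 1/(2·128) = 0.99609.
z(H) = z(0.99609) = 2.660
z(FA) = z(0.08000) = -1.405
d' = 2.660 − (-1.405) = 4.065

d' = 4.07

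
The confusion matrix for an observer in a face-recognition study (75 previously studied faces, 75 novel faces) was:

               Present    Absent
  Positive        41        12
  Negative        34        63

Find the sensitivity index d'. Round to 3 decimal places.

H = 41/75 = 0.5467
FA = 12/75 = 0.1600
Φ⁻¹(H) = Φ⁻¹(0.5467) = 0.1173
Φ⁻¹(FA) = Φ⁻¹(0.1600) = -0.9945
d' = z(H) − z(FA) = 0.1173 − (-0.9945) = 1.1118

d' = 1.112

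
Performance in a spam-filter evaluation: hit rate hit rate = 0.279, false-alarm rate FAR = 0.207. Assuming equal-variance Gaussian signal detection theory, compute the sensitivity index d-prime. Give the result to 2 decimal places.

Φ⁻¹(H) = Φ⁻¹(0.279) = -0.586
Φ⁻¹(FA) = Φ⁻¹(0.207) = -0.817
d' = z(H) − z(FA) = -0.586 − (-0.817) = 0.231

d-prime = 0.23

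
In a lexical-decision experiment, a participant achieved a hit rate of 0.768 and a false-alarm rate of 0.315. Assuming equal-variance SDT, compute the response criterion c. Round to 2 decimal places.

z(H) = z(0.768) = 0.7323
z(FA) = z(0.315) = -0.4817
c = −½·[z(H) + z(FA)] = −0.5 × (0.7323 + (-0.4817)) = -0.1253

c = -0.13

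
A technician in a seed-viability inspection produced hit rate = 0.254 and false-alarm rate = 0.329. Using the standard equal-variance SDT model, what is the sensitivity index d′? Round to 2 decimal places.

d′ = -0.22

z(H) = z(0.254) = -0.6620
z(FA) = z(0.329) = -0.4427
d' = z(H) − z(FA) = -0.6620 − (-0.4427) = -0.2193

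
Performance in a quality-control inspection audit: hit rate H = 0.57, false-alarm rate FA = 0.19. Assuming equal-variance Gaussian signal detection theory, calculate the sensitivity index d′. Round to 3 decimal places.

d′ = 1.054

z(H) = z(0.57) = 0.1764
z(FA) = z(0.19) = -0.8779
d' = z(H) − z(FA) = 0.1764 − (-0.8779) = 1.0543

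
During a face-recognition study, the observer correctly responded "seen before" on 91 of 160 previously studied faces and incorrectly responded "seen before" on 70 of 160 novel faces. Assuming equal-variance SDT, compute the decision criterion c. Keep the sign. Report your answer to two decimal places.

H = 91/160 = 0.5687
FA = 70/160 = 0.4375
Φ⁻¹(0.5687) = 0.173, Φ⁻¹(0.4375) = -0.157
c = −½·[z(H) + z(FA)] = −0.5 × (0.173 + (-0.157)) = -0.008

c = -0.01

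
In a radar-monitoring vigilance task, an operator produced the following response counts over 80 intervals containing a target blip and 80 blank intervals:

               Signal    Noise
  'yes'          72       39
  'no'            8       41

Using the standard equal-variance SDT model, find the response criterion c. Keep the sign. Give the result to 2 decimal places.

c = -0.63

H = 72/80 = 0.9000
FA = 39/80 = 0.4875
z(0.9000) = 1.282, z(0.4875) = -0.031
c = −½·[z(H) + z(FA)] = −0.5 × (1.282 + (-0.031)) = -0.6255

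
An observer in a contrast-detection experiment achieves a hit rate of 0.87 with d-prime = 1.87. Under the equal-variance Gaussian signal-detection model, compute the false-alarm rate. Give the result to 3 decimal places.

z(hit rate) = z(0.87) = 1.1264
z(FA) = z(H) − d' = 1.1264 − 1.87 = -0.7436
false-alarm rate = Φ(-0.7436) = 0.2286

false-alarm rate = 0.229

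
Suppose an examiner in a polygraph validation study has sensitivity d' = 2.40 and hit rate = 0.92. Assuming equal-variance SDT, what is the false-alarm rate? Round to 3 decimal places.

z(hit rate) = z(0.92) = 1.4051
z(FA) = z(H) − d' = 1.4051 − 2.40 = -0.9949
false-alarm rate = Φ(-0.9949) = 0.1599

false-alarm rate = 0.160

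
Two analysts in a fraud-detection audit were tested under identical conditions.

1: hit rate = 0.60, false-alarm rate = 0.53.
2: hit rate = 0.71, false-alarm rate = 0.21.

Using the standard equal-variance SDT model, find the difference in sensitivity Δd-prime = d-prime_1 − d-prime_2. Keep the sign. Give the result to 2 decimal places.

1: z(0.60) = 0.253, z(0.53) = 0.075, d' = 0.178
2: z(0.71) = 0.553, z(0.21) = -0.806, d' = 1.359
Δd' = d'_1 − d'_2 = 0.178 − 1.359 = -1.181
2 has the higher sensitivity.

Δd-prime = -1.18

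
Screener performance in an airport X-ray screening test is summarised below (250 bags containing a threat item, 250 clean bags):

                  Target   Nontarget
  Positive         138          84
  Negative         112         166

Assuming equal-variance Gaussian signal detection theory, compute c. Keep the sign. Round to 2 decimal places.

H = 138/250 = 0.5520
FA = 84/250 = 0.3360
z(H) = z(0.5520) = 0.1307
z(FA) = z(0.3360) = -0.4234
c = −½·[z(H) + z(FA)] = −0.5 × (0.1307 + (-0.4234)) = 0.14635
c > 0: the screener has a conservative response bias.

c = 0.15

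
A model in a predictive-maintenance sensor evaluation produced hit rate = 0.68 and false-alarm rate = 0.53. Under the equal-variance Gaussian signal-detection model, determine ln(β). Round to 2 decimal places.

ln β = -0.11

Φ⁻¹(H) = 0.468
Φ⁻¹(FA) = 0.075
ln β = −½·[z(H)² − z(FA)²] = −0.5 × (0.219 − 0.006) = -0.1065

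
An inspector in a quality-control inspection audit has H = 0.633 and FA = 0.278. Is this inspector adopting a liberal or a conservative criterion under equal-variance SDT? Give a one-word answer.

z(H) = 0.340, z(FA) = -0.589
c = −½·(z(H) + z(FA)) = 0.1245
c > 0 → conservative criterion (biased toward responding “no”).

conservative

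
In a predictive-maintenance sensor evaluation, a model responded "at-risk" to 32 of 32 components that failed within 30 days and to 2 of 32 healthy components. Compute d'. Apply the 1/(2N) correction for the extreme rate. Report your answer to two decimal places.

d' = 3.69

The hit rate is 32/32 = 1, so apply the 1/(2N) correction: H → 1 − 1/(2·32) = 0.98438.
z(H) = z(0.98438) = 2.154
z(FA) = z(0.06250) = -1.534
d' = 2.154 − (-1.534) = 3.688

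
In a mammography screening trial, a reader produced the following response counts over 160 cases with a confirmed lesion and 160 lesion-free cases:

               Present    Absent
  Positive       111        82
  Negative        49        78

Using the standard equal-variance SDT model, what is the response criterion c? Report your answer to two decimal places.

c = -0.27

H = 111/160 = 0.6937
FA = 82/160 = 0.5125
Φ⁻¹(H) = Φ⁻¹(0.6937) = 0.506
Φ⁻¹(FA) = Φ⁻¹(0.5125) = 0.031
c = −½·[z(H) + z(FA)] = −0.5 × (0.506 + 0.031) = -0.2685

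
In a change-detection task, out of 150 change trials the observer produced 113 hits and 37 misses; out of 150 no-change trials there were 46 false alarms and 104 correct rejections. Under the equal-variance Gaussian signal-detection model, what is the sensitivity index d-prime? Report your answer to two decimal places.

d-prime = 1.19

H = 113/150 = 0.7533
FA = 46/150 = 0.3067
z(0.7533) = 0.6849, z(0.3067) = -0.5052
d' = z(H) − z(FA) = 0.6849 − (-0.5052) = 1.1901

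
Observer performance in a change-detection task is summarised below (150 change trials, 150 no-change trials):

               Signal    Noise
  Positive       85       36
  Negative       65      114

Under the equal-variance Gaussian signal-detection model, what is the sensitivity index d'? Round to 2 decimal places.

d' = 0.87

H = 85/150 = 0.5667
FA = 36/150 = 0.2400
z(H) = z(0.5667) = 0.168
z(FA) = z(0.2400) = -0.706
d' = z(H) − z(FA) = 0.168 − (-0.706) = 0.874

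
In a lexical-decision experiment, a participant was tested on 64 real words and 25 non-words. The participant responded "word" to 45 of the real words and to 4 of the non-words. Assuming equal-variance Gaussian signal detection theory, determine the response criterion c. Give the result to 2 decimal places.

c = 0.23

H = 45/64 = 0.7031
FA = 4/25 = 0.1600
z(H) = z(0.7031) = 0.5333
z(FA) = z(0.1600) = -0.9945
c = −½·[z(H) + z(FA)] = −0.5 × (0.5333 + (-0.9945)) = 0.2306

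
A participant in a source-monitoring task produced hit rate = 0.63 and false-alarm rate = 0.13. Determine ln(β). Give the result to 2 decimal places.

z(H) = z(0.63) = 0.332
z(FA) = z(0.13) = -1.126
ln β = −½·[z(H)² − z(FA)²] = −0.5 × (0.110 − 1.268) = 0.579

ln β = 0.58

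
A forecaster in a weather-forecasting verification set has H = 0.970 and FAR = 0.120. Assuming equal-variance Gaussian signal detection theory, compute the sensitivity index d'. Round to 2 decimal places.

d' = 3.06

Φ⁻¹(H) = Φ⁻¹(0.970) = 1.881
Φ⁻¹(FA) = Φ⁻¹(0.120) = -1.175
d' = z(H) − z(FA) = 1.881 − (-1.175) = 3.056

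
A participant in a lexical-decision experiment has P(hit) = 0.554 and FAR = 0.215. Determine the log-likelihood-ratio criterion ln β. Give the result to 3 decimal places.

z(H) = z(0.554) = 0.1358
z(FA) = z(0.215) = -0.7892
ln β = −½·[z(H)² − z(FA)²] = −0.5 × (0.0184 − 0.6228) = 0.3022

ln β = 0.302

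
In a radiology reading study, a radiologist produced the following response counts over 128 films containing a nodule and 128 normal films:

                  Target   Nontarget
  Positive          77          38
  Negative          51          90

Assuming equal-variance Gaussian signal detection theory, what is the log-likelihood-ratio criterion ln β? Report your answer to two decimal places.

ln β = 0.11

H = 77/128 = 0.6016
FA = 38/128 = 0.2969
z(H) = 0.257
z(FA) = -0.533
ln β = −½·[z(H)² − z(FA)²] = −0.5 × (0.066 − 0.284) = 0.109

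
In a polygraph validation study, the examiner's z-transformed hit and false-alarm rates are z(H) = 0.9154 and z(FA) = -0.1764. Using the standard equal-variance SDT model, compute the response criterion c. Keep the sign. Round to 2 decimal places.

c = -0.37

c = −½·[z(H) + z(FA)] = −½·(0.9154 + (-0.1764)) = -0.3695
c < 0: the examiner has a liberal response bias.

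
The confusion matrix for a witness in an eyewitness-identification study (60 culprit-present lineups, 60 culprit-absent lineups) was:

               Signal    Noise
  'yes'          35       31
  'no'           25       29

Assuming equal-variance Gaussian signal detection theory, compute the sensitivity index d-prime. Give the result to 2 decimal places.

d-prime = 0.17

H = 35/60 = 0.5833
FA = 31/60 = 0.5167
z(0.5833) = 0.2103, z(0.5167) = 0.0419
d' = z(H) − z(FA) = 0.2103 − 0.0419 = 0.1684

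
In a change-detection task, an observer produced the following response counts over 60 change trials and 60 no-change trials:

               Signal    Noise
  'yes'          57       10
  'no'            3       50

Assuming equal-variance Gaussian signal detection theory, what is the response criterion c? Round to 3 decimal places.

H = 57/60 = 0.9500
FA = 10/60 = 0.1667
z(H) = z(0.9500) = 1.6449
z(FA) = z(0.1667) = -0.9673
c = −½·[z(H) + z(FA)] = −0.5 × (1.6449 + (-0.9673)) = -0.3388

c = -0.339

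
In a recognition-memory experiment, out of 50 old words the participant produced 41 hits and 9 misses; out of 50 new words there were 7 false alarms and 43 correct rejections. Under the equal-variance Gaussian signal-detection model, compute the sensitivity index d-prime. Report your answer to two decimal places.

H = 41/50 = 0.8200
FA = 7/50 = 0.1400
Φ⁻¹(H) = Φ⁻¹(0.8200) = 0.9154
Φ⁻¹(FA) = Φ⁻¹(0.1400) = -1.0803
d' = z(H) − z(FA) = 0.9154 − (-1.0803) = 1.9957

d-prime = 2.00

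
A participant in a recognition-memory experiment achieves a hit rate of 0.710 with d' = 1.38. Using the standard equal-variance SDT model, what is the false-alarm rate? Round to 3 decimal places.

z(hit rate) = z(0.710) = 0.5534
z(FA) = z(H) − d' = 0.5534 − 1.38 = -0.8266
false-alarm rate = Φ(-0.8266) = 0.2042

false-alarm rate = 0.204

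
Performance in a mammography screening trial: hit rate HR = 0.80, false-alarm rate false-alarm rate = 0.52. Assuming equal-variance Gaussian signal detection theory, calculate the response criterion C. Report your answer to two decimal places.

z(0.80) = 0.8416, z(0.52) = 0.0502
c = −½·[z(H) + z(FA)] = −0.5 × (0.8416 + 0.0502) = -0.4459

C = -0.45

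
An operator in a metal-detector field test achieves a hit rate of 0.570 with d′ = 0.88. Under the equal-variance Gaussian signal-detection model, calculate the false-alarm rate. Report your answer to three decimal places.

false-alarm rate = 0.241

z(hit rate) = z(0.570) = 0.1764
z(FA) = z(H) − d' = 0.1764 − 0.88 = -0.7036
false-alarm rate = Φ(-0.7036) = 0.2408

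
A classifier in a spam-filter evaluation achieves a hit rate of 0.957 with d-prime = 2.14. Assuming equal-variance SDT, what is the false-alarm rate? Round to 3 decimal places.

false-alarm rate = 0.336

z(hit rate) = z(0.957) = 1.7169
z(FA) = z(H) − d' = 1.7169 − 2.14 = -0.4231
false-alarm rate = Φ(-0.4231) = 0.3361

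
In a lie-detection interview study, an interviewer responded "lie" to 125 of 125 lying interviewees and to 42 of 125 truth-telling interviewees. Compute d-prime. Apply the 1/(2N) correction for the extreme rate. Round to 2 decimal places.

The hit rate is 125/125 = 1, so apply the 1/(2N) correction: H → 1 − 1/(2·125) = 0.99600.
z(H) = z(0.99600) = 2.652
z(FA) = z(0.33600) = -0.423
d' = 2.652 − (-0.423) = 3.075

d-prime = 3.08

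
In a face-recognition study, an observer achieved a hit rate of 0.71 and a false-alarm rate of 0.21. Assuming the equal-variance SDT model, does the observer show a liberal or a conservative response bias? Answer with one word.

conservative

z(H) = 0.553, z(FA) = -0.806
c = −½·(z(H) + z(FA)) = 0.1265
c > 0 → conservative criterion (biased toward responding “no”).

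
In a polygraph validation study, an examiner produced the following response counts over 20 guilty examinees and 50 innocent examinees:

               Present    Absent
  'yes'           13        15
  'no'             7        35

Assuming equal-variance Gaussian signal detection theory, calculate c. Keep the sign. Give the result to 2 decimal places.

H = 13/20 = 0.6500
FA = 15/50 = 0.3000
z(H) = z(0.6500) = 0.3853
z(FA) = z(0.3000) = -0.5244
c = −½·[z(H) + z(FA)] = −0.5 × (0.3853 + (-0.5244)) = 0.06955

c = 0.07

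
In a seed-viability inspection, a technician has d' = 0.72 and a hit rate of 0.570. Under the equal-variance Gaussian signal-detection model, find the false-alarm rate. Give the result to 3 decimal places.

false-alarm rate = 0.293

z(hit rate) = z(0.570) = 0.1764
z(FA) = z(H) − d' = 0.1764 − 0.72 = -0.5436
false-alarm rate = Φ(-0.5436) = 0.2934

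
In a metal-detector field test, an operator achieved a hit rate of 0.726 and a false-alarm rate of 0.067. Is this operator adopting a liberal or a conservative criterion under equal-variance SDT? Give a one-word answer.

conservative

z(H) = 0.601, z(FA) = -1.499
c = −½·(z(H) + z(FA)) = 0.449
c > 0 → conservative criterion (biased toward responding “no”).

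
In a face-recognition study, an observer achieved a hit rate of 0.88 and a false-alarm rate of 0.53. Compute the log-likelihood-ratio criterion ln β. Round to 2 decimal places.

Φ⁻¹(H) = 1.175
Φ⁻¹(FA) = 0.075
ln β = −½·[z(H)² − z(FA)²] = −0.5 × (1.381 − 0.006) = -0.6875

ln β = -0.69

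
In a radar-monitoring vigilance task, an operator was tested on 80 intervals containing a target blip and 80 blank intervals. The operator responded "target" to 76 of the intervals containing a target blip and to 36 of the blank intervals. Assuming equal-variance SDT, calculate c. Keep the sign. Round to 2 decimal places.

H = 76/80 = 0.9500
FA = 36/80 = 0.4500
Φ⁻¹(H) = Φ⁻¹(0.9500) = 1.645
Φ⁻¹(FA) = Φ⁻¹(0.4500) = -0.126
c = −½·[z(H) + z(FA)] = −0.5 × (1.645 + (-0.126)) = -0.7595

c = -0.76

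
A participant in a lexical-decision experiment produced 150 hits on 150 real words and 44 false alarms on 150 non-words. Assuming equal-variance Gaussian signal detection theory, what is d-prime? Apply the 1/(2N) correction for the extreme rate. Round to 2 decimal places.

The hit rate is 150/150 = 1, so apply the 1/(2N) correction: H → 1 − 1/(2·150) = 0.99667.
z(H) = z(0.99667) = 2.713
z(FA) = z(0.29333) = -0.544
d' = 2.713 − (-0.544) = 3.257

d-prime = 3.26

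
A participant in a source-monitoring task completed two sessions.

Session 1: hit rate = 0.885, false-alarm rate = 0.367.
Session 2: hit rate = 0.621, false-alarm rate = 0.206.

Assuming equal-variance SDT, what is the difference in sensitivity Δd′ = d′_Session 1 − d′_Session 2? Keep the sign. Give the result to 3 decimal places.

Session 1: z(0.885) = 1.2004, z(0.367) = -0.3398, d' = 1.5402
Session 2: z(0.621) = 0.3081, z(0.206) = -0.8204, d' = 1.1285
Δd' = d'_Session 1 − d'_Session 2 = 1.5402 − 1.1285 = 0.4117
Session 1 has the higher sensitivity.

Δd′ = 0.412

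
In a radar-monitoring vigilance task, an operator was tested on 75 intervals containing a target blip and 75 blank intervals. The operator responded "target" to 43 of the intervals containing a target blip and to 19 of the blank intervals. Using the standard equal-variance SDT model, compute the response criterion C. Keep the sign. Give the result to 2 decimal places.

H = 43/75 = 0.5733
FA = 19/75 = 0.2533
Φ⁻¹(H) = Φ⁻¹(0.5733) = 0.185
Φ⁻¹(FA) = Φ⁻¹(0.2533) = -0.664
c = −½·[z(H) + z(FA)] = −0.5 × (0.185 + (-0.664)) = 0.2395
c > 0: the operator has a conservative response bias.

C = 0.24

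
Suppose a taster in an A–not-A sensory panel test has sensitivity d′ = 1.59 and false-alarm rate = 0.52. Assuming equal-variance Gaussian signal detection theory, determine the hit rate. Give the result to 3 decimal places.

z(false-alarm rate) = z(0.52) = 0.0502
z(H) = z(FA) + d' = 0.0502 + 1.59 = 1.6402
hit rate = Φ(1.6402) = 0.9495

hit rate = 0.950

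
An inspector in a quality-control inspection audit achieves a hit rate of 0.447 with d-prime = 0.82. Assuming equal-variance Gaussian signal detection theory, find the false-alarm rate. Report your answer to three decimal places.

z(hit rate) = z(0.447) = -0.1332
z(FA) = z(H) − d' = -0.1332 − 0.82 = -0.9532
false-alarm rate = Φ(-0.9532) = 0.1702

false-alarm rate = 0.170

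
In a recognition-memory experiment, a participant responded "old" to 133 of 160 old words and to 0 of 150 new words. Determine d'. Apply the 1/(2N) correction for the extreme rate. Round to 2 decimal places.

d' = 3.67

The false-alarm rate is 0/150 = 0, so apply the 1/(2N) correction: FA → 1/(2·150) = 0.00333.
z(H) = z(0.83125) = 0.959
z(FA) = z(0.00333) = -2.713
d' = 0.959 − (-2.713) = 3.672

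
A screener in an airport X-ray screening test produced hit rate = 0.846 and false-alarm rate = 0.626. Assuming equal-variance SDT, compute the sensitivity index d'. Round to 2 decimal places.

d' = 0.70

z(0.846) = 1.019, z(0.626) = 0.321
d' = z(H) − z(FA) = 1.019 − 0.321 = 0.698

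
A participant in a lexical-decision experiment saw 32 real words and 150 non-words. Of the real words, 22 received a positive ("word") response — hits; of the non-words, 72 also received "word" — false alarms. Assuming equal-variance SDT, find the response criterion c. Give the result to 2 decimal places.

H = 22/32 = 0.6875
FA = 72/150 = 0.4800
Φ⁻¹(H) = Φ⁻¹(0.6875) = 0.4888
Φ⁻¹(FA) = Φ⁻¹(0.4800) = -0.0502
c = −½·[z(H) + z(FA)] = −0.5 × (0.4888 + (-0.0502)) = -0.2193

c = -0.22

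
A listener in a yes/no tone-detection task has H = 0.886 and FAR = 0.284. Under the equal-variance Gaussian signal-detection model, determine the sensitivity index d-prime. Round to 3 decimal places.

d-prime = 1.777

z(H) = z(0.886) = 1.2055
z(FA) = z(0.284) = -0.5710
d' = z(H) − z(FA) = 1.2055 − (-0.5710) = 1.7765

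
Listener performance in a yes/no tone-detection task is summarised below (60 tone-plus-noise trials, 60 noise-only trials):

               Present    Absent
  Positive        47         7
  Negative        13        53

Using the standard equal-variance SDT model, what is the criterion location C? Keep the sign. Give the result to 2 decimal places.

H = 47/60 = 0.7833
FA = 7/60 = 0.1167
z(H) = z(0.7833) = 0.783
z(FA) = z(0.1167) = -1.192
c = −½·[z(H) + z(FA)] = −0.5 × (0.783 + (-1.192)) = 0.2045

C = 0.20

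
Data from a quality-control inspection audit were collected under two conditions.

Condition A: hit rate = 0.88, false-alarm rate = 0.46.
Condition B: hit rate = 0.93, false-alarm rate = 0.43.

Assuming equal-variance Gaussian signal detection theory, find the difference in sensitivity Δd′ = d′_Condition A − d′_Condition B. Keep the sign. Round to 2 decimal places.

Condition A: z(0.88) = 1.175, z(0.46) = -0.100, d' = 1.275
Condition B: z(0.93) = 1.476, z(0.43) = -0.176, d' = 1.652
Δd' = d'_Condition A − d'_Condition B = 1.275 − 1.652 = -0.377
Condition B has the higher sensitivity.

Δd′ = -0.38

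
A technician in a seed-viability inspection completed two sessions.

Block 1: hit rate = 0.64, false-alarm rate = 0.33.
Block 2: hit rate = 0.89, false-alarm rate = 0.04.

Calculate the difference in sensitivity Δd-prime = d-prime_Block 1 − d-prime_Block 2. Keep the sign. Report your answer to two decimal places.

Block 1: z(0.64) = 0.358, z(0.33) = -0.440, d' = 0.798
Block 2: z(0.89) = 1.227, z(0.04) = -1.751, d' = 2.978
Δd' = d'_Block 1 − d'_Block 2 = 0.798 − 2.978 = -2.180
Block 2 has the higher sensitivity.

Δd-prime = -2.18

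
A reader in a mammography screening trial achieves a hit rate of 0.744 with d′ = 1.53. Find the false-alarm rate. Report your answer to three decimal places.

false-alarm rate = 0.191

z(hit rate) = z(0.744) = 0.6557
z(FA) = z(H) − d' = 0.6557 − 1.53 = -0.8743
false-alarm rate = Φ(-0.8743) = 0.1910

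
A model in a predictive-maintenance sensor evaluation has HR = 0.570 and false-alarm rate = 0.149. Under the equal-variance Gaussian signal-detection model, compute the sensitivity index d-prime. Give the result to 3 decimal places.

d-prime = 1.217

Φ⁻¹(H) = 0.1764
Φ⁻¹(FA) = -1.0407
d' = z(H) − z(FA) = 0.1764 − (-1.0407) = 1.2171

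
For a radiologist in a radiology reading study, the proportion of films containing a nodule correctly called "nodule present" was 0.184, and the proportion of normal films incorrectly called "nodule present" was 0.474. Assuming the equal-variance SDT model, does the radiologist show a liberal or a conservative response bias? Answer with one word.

conservative

z(H) = -0.900, z(FA) = -0.065
c = −½·(z(H) + z(FA)) = 0.4825
c > 0 → conservative criterion (biased toward responding “no”).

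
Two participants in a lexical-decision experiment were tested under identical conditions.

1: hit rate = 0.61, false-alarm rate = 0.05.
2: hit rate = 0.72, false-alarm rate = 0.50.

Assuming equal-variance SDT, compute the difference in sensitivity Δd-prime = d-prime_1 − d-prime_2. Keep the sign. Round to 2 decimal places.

1: z(0.61) = 0.279, z(0.05) = -1.645, d' = 1.924
2: z(0.72) = 0.583, z(0.50) = 0.000, d' = 0.583
Δd' = d'_1 − d'_2 = 1.924 − 0.583 = 1.341
1 has the higher sensitivity.

Δd-prime = 1.34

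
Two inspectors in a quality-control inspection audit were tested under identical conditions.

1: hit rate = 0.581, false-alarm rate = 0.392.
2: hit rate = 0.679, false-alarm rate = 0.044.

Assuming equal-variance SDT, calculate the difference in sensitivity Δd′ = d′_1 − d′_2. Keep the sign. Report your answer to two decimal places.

Δd′ = -1.69

1: z(0.581) = 0.204, z(0.392) = -0.274, d' = 0.478
2: z(0.679) = 0.465, z(0.044) = -1.706, d' = 2.171
Δd' = d'_1 − d'_2 = 0.478 − 2.171 = -1.693
2 has the higher sensitivity.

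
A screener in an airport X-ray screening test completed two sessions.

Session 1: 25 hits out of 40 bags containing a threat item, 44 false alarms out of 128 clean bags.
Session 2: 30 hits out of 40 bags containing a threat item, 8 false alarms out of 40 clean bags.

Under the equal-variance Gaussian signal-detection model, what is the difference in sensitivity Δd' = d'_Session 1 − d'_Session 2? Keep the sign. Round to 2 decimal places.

Δd' = -0.80

Session 1: z(0.6250) = 0.319, z(0.3438) = -0.402, d' = 0.721
Session 2: z(0.7500) = 0.674, z(0.2000) = -0.842, d' = 1.516
Δd' = d'_Session 1 − d'_Session 2 = 0.721 − 1.516 = -0.795
Session 2 has the higher sensitivity.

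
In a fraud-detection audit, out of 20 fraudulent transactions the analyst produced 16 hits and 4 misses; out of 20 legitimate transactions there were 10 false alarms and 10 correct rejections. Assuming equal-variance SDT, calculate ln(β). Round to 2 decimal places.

H = 16/20 = 0.8000
FA = 10/20 = 0.5000
z(0.8000) = 0.842, z(0.5000) = 0.000
ln β = −½·[z(H)² − z(FA)²] = −0.5 × (0.709 − 0.000) = -0.3545

ln β = -0.35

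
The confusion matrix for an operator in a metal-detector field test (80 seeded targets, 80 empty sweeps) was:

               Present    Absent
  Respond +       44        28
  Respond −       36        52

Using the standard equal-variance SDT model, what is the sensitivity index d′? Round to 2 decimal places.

H = 44/80 = 0.5500
FA = 28/80 = 0.3500
Φ⁻¹(H) = Φ⁻¹(0.5500) = 0.1257
Φ⁻¹(FA) = Φ⁻¹(0.3500) = -0.3853
d' = z(H) − z(FA) = 0.1257 − (-0.3853) = 0.5110

d′ = 0.51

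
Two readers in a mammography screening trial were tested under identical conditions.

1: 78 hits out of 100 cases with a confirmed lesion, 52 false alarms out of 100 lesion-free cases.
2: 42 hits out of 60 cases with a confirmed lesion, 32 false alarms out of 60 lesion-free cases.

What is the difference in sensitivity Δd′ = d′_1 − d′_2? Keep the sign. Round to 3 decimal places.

Δd′ = 0.281

1: z(0.7800) = 0.7722, z(0.5200) = 0.0502, d' = 0.7220
2: z(0.7000) = 0.5244, z(0.5333) = 0.0836, d' = 0.4408
Δd' = d'_1 − d'_2 = 0.7220 − 0.4408 = 0.2812
1 has the higher sensitivity.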